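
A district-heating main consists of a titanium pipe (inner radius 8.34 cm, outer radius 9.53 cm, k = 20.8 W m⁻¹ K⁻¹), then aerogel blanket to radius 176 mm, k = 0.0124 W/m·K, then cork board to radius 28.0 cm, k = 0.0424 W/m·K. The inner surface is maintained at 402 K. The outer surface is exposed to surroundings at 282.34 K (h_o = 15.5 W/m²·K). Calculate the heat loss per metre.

Treat each layer as a resistance in series:
  R'_titanium = ln(0.0953/0.0834)/(2πk) = 0.1334/(2π·20.8) = 0.001021 m·K/W
  R'_aerogel blanket = ln(0.176/0.0953)/(2πk) = 0.6135/(2π·0.0124) = 7.874 m·K/W
  R'_cork board = ln(0.280/0.176)/(2πk) = 0.4643/(2π·0.0424) = 1.743 m·K/W
  R'_conv,out = 1/(2πr h) = 1/(2π·0.280·15.5) = 0.03667 m·K/W
ΣR = 0.001021 + 7.874 + 1.743 + 0.03667 = 9.655 m·K/W
Q' = ΔT/ΣR = (402 K − 282.34 K)/9.655 = 12.4 W/m

Q' = 12.4 W/m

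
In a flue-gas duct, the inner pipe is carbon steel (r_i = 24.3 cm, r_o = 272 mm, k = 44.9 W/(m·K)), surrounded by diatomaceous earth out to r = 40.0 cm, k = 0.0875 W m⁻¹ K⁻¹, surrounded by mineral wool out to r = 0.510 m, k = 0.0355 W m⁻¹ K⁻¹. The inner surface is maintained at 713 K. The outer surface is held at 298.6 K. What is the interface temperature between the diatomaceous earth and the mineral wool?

T = 551 K

Resistance network (inner→outer):
  R'_carbon steel = ln(0.272/0.243)/(2πk) = 0.1127/(2π·44.9) = 3.996×10^-4 m·K/W
  R'_diatomaceous earth = ln(0.400/0.272)/(2πk) = 0.3857/(2π·0.0875) = 0.7015 m·K/W
  R'_mineral wool = ln(0.510/0.400)/(2πk) = 0.2429/(2π·0.0355) = 1.089 m·K/W
ΣR = 3.996×10^-4 + 0.7015 + 1.089 = 1.791 m·K/W
Q' = ΔT/ΣR = (713 K − 298.6 K)/1.791 = 231.4 W/m
From the inner boundary to the diatomaceous earth/mineral wool interface, ΣR_partial = 0.7019 m·K/W.
T_interface = T_in − Q'·ΣR_partial = 713 K − (231.4)(0.7019) = 551 K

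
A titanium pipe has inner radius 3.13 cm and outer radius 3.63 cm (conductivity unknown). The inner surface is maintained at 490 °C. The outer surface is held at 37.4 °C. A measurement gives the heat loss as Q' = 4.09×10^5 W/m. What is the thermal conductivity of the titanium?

k = 21.3 W/m·K

ΣR = ΔT/Q' = |490 − 37.4|/4.09×10^5 = 0.001107 m·K/W
ln(r₂/r₁)/(2πk) = 0.001107 ⇒ k = 0.1482/(2π·0.001107) = 21.3 W/m·K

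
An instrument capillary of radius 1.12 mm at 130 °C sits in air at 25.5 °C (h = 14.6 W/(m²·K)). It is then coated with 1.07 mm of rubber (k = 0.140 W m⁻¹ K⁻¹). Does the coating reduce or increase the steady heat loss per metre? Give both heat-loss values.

increases: 10.7 → 18.2 W/m

Critical radius for a cylinder: r_cr = k/h = 0.00959 m = 0.959 cm.
Outer radius after coating: r₂ = 0.00112 + 0.00107 = 0.00219 m.
Since r₁ < r_cr and r₂ ≤ r_cr, the coating moves toward the maximum at r_cr — heat loss rises.
Bare: R = 1/(2πr₁h) = 9.733 m·K/W; Q = 104.5/9.733 = 10.7 W/m.
Coated: R = R_cond + R_conv = 5.740 m·K/W; Q = 104.5/5.740 = 18.2 W/m.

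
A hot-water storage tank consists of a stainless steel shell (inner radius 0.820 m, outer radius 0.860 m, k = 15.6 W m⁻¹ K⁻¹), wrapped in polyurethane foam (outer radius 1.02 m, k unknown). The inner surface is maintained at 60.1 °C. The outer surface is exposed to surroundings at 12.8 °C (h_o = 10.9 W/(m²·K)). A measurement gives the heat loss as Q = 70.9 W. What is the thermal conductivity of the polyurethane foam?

k = 0.0220 W/m·K

ΣR = ΔT/Q = |60.1 − 12.8|/70.9 = 0.6671 K/W
Known resistances:
  R_stainless steel = (1/0.820 − 1/0.860)/(4πk) = 0.05672/(4π·15.6) = 2.893×10^-4 K/W
  R_conv,out = 1/(4πr²h) = 1/(4π·1.02²·10.9) = 0.007017 K/W
R_polyurethane foam = ΣR − ΣR_known = 0.6671 − 0.007306 = 0.6598 K/W
(1/r₁−1/r₂)/(4πk) = 0.6598 ⇒ k = 0.1824/(4π·0.6598) = 0.0220 W/m·K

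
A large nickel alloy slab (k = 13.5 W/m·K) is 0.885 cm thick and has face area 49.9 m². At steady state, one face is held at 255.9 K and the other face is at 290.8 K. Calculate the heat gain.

Q = 2660 kW

Q = kA·ΔT/L = 13.5 × 49.9 × |255.9 K − 290.8 K| / 0.00885 = 2.66×10^6 W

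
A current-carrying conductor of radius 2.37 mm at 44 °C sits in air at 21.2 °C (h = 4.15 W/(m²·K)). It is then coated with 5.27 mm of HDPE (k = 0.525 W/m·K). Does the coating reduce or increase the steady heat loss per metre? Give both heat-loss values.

increases: 1.41 → 4.24 W/m

Critical radius for a cylinder: r_cr = k/h = 0.127 m = 12.7 cm.
Outer radius after coating: r₂ = 0.00237 + 0.00527 = 0.00764 m.
Since r₁ < r_cr and r₂ ≤ r_cr, the coating moves toward the maximum at r_cr — heat loss rises.
Bare: R = 1/(2πr₁h) = 16.18 m·K/W; Q = 22.8/16.18 = 1.41 W/m.
Coated: R = R_cond + R_conv = 5.375 m·K/W; Q = 22.8/5.375 = 4.24 W/m.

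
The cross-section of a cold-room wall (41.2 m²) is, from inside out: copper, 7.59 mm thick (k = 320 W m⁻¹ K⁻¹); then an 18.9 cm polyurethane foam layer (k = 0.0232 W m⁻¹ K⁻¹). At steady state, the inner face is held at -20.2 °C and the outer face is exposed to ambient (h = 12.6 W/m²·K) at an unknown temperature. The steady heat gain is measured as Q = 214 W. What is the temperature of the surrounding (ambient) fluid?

T_out = 22.5 °C

Sum the resistances:
  R_copper = L/(kA) = 0.00759/(320·41.2) = 5.757×10^-7 K/W
  R_polyurethane foam = L/(kA) = 0.189/(0.0232·41.2) = 0.1977 K/W
  R_conv,out = 1/(hA) = 1/(12.6·41.2) = 0.001926 K/W
ΣR = 0.1997 K/W
ΔT = Q·ΣR = 214 × 0.1997 = 42.74 K
Heat flows inward, so T_out = T_in + ΔT = -20.2 + 42.74 = 22.5 °C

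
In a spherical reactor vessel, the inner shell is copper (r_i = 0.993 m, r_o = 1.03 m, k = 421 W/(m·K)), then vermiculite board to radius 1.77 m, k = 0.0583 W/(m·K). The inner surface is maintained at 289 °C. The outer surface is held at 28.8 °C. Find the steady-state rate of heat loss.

Q = 470 W

Treat each layer as a resistance in series:
  R_copper = (1/0.993 − 1/1.03)/(4πk) = 0.03618/(4π·421) = 6.838×10^-6 K/W
  R_vermiculite board = (1/1.03 − 1/1.77)/(4πk) = 0.4059/(4π·0.0583) = 0.5540 K/W
ΣR = 6.838×10^-6 + 0.5540 = 0.5540 K/W
Q = ΔT/ΣR = (289 °C − 28.8 °C)/0.5540 = 470 W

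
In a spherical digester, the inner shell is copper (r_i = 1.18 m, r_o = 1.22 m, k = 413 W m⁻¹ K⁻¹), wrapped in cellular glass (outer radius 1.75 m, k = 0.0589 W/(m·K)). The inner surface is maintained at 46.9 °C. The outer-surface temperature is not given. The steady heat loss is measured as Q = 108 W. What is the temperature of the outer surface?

Series resistances:
  R_copper = (1/1.18 − 1/1.22)/(4πk) = 0.02779/(4π·413) = 5.354×10^-6 K/W
  R_cellular glass = (1/1.22 − 1/1.75)/(4πk) = 0.2482/(4π·0.0589) = 0.3354 K/W
ΣR = 0.3354 K/W
ΔT = Q·ΣR = 108 × 0.3354 = 36.22 K
Heat flows outward, so T_out = T_in − ΔT = 46.9 − 36.22 = 10.7 °C

T_out = 10.7 °C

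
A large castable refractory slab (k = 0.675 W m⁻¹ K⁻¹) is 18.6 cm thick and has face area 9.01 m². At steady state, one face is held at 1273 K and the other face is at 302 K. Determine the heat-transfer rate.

Q = 31.7 kW

Q = kA·ΔT/L = 0.675 × 9.01 × |1273 K − 302 K| / 0.186 = 31700 W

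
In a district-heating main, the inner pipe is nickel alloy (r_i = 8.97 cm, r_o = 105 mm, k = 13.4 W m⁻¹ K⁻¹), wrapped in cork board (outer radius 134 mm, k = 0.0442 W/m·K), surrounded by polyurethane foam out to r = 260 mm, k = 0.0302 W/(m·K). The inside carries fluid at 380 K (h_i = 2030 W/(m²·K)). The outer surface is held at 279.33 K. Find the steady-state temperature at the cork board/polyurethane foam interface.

Series thermal resistances, inner to outer:
  R'_conv,in = 1/(2πr h) = 1/(2π·0.0897·2030) = 8.740×10^-4 m·K/W
  R'_nickel alloy = ln(0.105/0.0897)/(2πk) = 0.1575/(2π·13.4) = 0.001871 m·K/W
  R'_cork board = ln(0.134/0.105)/(2πk) = 0.2439/(2π·0.0442) = 0.8782 m·K/W
  R'_polyurethane foam = ln(0.260/0.134)/(2πk) = 0.6628/(2π·0.0302) = 3.493 m·K/W
ΣR = 8.740×10^-4 + 0.001871 + 0.8782 + 3.493 = 4.374 m·K/W
Q' = ΔT/ΣR = (380 K − 279.33 K)/4.374 = 23.02 W/m
From the inner boundary to the cork board/polyurethane foam interface, ΣR_partial = 0.8809 m·K/W.
T_interface = T_in − Q'·ΣR_partial = 380 K − (23.02)(0.8809) = 359.7 K

T = 359.7 K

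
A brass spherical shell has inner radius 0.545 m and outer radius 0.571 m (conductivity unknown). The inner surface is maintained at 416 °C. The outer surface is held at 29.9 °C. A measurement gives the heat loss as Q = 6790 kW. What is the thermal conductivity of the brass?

k = 117 W/m·K

ΣR = ΔT/Q = |416 − 29.9|/6.79×10^6 = 5.686×10^-5 K/W
(1/r₁−1/r₂)/(4πk) = 5.686×10^-5 ⇒ k = 0.08355/(4π·5.686×10^-5) = 117 W/m·K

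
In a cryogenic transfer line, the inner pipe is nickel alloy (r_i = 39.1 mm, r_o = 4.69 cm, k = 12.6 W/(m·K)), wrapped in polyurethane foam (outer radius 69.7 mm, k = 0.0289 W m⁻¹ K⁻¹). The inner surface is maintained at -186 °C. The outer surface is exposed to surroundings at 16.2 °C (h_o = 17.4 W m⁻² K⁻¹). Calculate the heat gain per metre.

Q' = 87.3 W/m

Treat each layer as a resistance in series:
  R'_nickel alloy = ln(0.0469/0.0391)/(2πk) = 0.1819/(2π·12.6) = 0.002298 m·K/W
  R'_polyurethane foam = ln(0.0697/0.0469)/(2πk) = 0.3962/(2π·0.0289) = 2.182 m·K/W
  R'_conv,out = 1/(2πr h) = 1/(2π·0.0697·17.4) = 0.1312 m·K/W
ΣR = 0.002298 + 2.182 + 0.1312 = 2.315 m·K/W
Q' = ΔT/ΣR = (-186 °C − 16.2 °C)/2.315 = -87.3 W/m
(Negative Q' ⇒ heat flows inward; heat gain = 87.3 W/m.)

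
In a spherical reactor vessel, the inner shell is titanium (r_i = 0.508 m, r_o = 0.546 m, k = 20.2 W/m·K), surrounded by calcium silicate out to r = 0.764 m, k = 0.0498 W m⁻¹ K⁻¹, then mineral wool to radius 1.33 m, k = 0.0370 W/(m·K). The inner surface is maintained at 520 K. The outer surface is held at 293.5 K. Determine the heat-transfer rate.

Treat each layer as a resistance in series:
  R_titanium = (1/0.508 − 1/0.546)/(4πk) = 0.1370/(4π·20.2) = 5.397×10^-4 K/W
  R_calcium silicate = (1/0.546 − 1/0.764)/(4πk) = 0.5226/(4π·0.0498) = 0.8351 K/W
  R_mineral wool = (1/0.764 − 1/1.33)/(4πk) = 0.5570/(4π·0.0370) = 1.198 K/W
ΣR = 5.397×10^-4 + 0.8351 + 1.198 = 2.034 K/W
Q = ΔT/ΣR = (520 K − 293.5 K)/2.034 = 111 W

Q = 111 W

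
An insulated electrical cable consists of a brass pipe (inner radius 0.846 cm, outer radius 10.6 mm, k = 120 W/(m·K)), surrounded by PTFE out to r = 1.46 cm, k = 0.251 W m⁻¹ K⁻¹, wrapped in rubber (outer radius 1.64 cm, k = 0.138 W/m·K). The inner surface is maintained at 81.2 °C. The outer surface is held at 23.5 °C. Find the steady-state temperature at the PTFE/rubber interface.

Treat each layer as a resistance in series:
  R'_brass = ln(0.0106/0.00846)/(2πk) = 0.2255/(2π·120) = 2.991×10^-4 m·K/W
  R'_PTFE = ln(0.0146/0.0106)/(2πk) = 0.3202/(2π·0.251) = 0.2030 m·K/W
  R'_rubber = ln(0.0164/0.0146)/(2πk) = 0.1163/(2π·0.138) = 0.1341 m·K/W
ΣR = 2.991×10^-4 + 0.2030 + 0.1341 = 0.3374 m·K/W
Q' = ΔT/ΣR = (81.2 °C − 23.5 °C)/0.3374 = 171.0 W/m
From the inner boundary to the PTFE/rubber interface, ΣR_partial = 0.2033 m·K/W.
T_interface = T_in − Q'·ΣR_partial = 81.2 °C − (171.0)(0.2033) = 46.4 °C

T = 46.4 °C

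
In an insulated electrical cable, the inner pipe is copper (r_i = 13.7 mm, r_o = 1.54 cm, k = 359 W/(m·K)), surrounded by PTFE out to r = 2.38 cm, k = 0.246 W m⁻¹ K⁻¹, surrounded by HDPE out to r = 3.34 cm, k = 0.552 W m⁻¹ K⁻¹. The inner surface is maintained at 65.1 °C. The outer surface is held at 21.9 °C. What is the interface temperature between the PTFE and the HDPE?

Treat each layer as a resistance in series:
  R'_copper = ln(0.0154/0.0137)/(2πk) = 0.1170/(2π·359) = 5.186×10^-5 m·K/W
  R'_PTFE = ln(0.0238/0.0154)/(2πk) = 0.4353/(2π·0.246) = 0.2816 m·K/W
  R'_HDPE = ln(0.0334/0.0238)/(2πk) = 0.3389/(2π·0.552) = 0.09770 m·K/W
ΣR = 5.186×10^-5 + 0.2816 + 0.09770 = 0.3794 m·K/W
Q' = ΔT/ΣR = (65.1 °C − 21.9 °C)/0.3794 = 113.9 W/m
From the inner boundary to the PTFE/HDPE interface, ΣR_partial = 0.2817 m·K/W.
T_interface = T_in − Q'·ΣR_partial = 65.1 °C − (113.9)(0.2817) = 33.0 °C

T = 33.0 °C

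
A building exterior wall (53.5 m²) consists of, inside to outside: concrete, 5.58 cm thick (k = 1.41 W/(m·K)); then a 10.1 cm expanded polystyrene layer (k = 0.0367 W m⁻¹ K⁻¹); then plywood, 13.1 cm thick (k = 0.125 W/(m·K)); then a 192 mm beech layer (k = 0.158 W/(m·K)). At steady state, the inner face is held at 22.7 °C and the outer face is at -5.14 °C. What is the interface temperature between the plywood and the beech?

T = 1.55 °C

Resistance network (inner→outer):
  R_concrete = L/(kA) = 0.0558/(1.41·53.5) = 7.397×10^-4 K/W
  R_expanded polystyrene = L/(kA) = 0.101/(0.0367·53.5) = 0.05144 K/W
  R_plywood = L/(kA) = 0.131/(0.125·53.5) = 0.01959 K/W
  R_beech = L/(kA) = 0.192/(0.158·53.5) = 0.02271 K/W
ΣR = 7.397×10^-4 + 0.05144 + 0.01959 + 0.02271 = 0.09448 K/W
Q = ΔT/ΣR = (22.7 °C − -5.14 °C)/0.09448 = 294.7 W
From the inner boundary to the plywood/beech interface, ΣR_partial = 0.07177 K/W.
T_interface = T_in − Q·ΣR_partial = 22.7 °C − (294.7)(0.07177) = 1.55 °C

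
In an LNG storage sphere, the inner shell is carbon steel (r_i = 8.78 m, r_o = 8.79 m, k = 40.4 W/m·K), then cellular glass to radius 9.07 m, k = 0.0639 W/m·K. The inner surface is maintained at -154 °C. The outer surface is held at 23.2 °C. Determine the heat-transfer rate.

Series thermal resistances, inner to outer:
  R_carbon steel = (1/8.78 − 1/8.79)/(4πk) = 1.296×10^-4/(4π·40.4) = 2.552×10^-7 K/W
  R_cellular glass = (1/8.79 − 1/9.07)/(4πk) = 0.003512/(4π·0.0639) = 0.004374 K/W
ΣR = 2.552×10^-7 + 0.004374 = 0.004374 K/W
Q = ΔT/ΣR = (-154 °C − 23.2 °C)/0.004374 = -40500 W
(Negative Q ⇒ heat flows inward; heat gain = 40500 W.)

Q = 40500 W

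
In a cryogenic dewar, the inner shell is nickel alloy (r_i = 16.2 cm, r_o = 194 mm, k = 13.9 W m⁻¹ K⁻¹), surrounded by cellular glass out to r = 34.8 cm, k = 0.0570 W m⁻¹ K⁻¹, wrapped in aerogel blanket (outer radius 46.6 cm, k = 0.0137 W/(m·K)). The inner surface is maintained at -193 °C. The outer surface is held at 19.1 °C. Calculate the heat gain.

Resistance network (inner→outer):
  R_nickel alloy = (1/0.162 − 1/0.194)/(4πk) = 1.018/(4π·13.9) = 0.005829 K/W
  R_cellular glass = (1/0.194 − 1/0.348)/(4πk) = 2.281/(4π·0.0570) = 3.185 K/W
  R_aerogel blanket = (1/0.348 − 1/0.466)/(4πk) = 0.7276/(4π·0.0137) = 4.227 K/W
ΣR = 0.005829 + 3.185 + 4.227 = 7.418 K/W
Q = ΔT/ΣR = (-193 °C − 19.1 °C)/7.418 = -28.6 W
(Negative Q ⇒ heat flows inward; heat gain = 28.6 W.)

Q = 28.6 W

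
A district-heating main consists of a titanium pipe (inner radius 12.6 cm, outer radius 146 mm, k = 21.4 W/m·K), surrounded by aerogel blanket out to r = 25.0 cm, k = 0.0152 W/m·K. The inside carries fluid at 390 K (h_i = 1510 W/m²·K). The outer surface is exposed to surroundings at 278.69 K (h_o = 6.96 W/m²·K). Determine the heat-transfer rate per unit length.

Q' = 19.4 W/m

Resistance network (inner→outer):
  R'_conv,in = 1/(2πr h) = 1/(2π·0.126·1510) = 8.365×10^-4 m·K/W
  R'_titanium = ln(0.146/0.126)/(2πk) = 0.1473/(2π·21.4) = 0.001096 m·K/W
  R'_aerogel blanket = ln(0.250/0.146)/(2πk) = 0.5379/(2π·0.0152) = 5.632 m·K/W
  R'_conv,out = 1/(2πr h) = 1/(2π·0.250·6.96) = 0.09147 m·K/W
ΣR = 8.365×10^-4 + 0.001096 + 5.632 + 0.09147 = 5.725 m·K/W
Q' = ΔT/ΣR = (390 K − 278.69 K)/5.725 = 19.4 W/m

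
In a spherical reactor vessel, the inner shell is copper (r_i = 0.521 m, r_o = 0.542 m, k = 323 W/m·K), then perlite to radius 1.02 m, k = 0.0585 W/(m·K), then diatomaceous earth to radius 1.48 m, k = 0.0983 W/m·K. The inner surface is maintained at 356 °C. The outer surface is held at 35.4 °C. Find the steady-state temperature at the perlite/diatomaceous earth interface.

T = 91.0 °C

Series thermal resistances, inner to outer:
  R_copper = (1/0.521 − 1/0.542)/(4πk) = 0.07437/(4π·323) = 1.832×10^-5 K/W
  R_perlite = (1/0.542 − 1/1.02)/(4πk) = 0.8646/(4π·0.0585) = 1.176 K/W
  R_diatomaceous earth = (1/1.02 − 1/1.48)/(4πk) = 0.3047/(4π·0.0983) = 0.2467 K/W
ΣR = 1.832×10^-5 + 1.176 + 0.2467 = 1.423 K/W
Q = ΔT/ΣR = (356 °C − 35.4 °C)/1.423 = 225.3 W
From the inner boundary to the perlite/diatomaceous earth interface, ΣR_partial = 1.176 K/W.
T_interface = T_in − Q·ΣR_partial = 356 °C − (225.3)(1.176) = 91.0 °C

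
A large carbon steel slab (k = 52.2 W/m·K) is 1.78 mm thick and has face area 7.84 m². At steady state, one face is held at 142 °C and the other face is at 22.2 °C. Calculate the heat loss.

Q = 2.75×10^7 W

Q = kA·ΔT/L = 52.2 × 7.84 × |142 °C − 22.2 °C| / 0.00178 = 2.75×10^7 W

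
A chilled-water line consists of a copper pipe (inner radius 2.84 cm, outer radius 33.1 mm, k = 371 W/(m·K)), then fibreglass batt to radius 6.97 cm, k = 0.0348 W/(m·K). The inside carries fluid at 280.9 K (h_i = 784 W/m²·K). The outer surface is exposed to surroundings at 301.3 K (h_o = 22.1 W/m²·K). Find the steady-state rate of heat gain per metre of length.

Q' = 5.80 W/m

Treat each layer as a resistance in series:
  R'_conv,in = 1/(2πr h) = 1/(2π·0.0284·784) = 0.007148 m·K/W
  R'_copper = ln(0.0331/0.0284)/(2πk) = 0.1531/(2π·371) = 6.570×10^-5 m·K/W
  R'_fibreglass batt = ln(0.0697/0.0331)/(2πk) = 0.7447/(2π·0.0348) = 3.406 m·K/W
  R'_conv,out = 1/(2πr h) = 1/(2π·0.0697·22.1) = 0.1033 m·K/W
ΣR = 0.007148 + 6.570×10^-5 + 3.406 + 0.1033 = 3.517 m·K/W
Q' = ΔT/ΣR = (280.9 K − 301.3 K)/3.517 = -5.80 W/m
(Negative Q' ⇒ heat flows inward; heat gain = 5.80 W/m.)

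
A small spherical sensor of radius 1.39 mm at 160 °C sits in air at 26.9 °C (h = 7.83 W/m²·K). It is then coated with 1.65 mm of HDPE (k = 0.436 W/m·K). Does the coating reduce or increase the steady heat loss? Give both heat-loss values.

Critical radius for a sphere: r_cr = 2k/h = 0.111 m = 11.1 cm.
Outer radius after coating: r₂ = 0.00139 + 0.00165 = 0.00304 m.
Since r₁ < r_cr and r₂ ≤ r_cr, the coating moves toward the maximum at r_cr — heat loss rises.
Bare: R = 1/(4πr₁²h) = 5260 K/W; Q = 133.1/5260 = 0.0253 W.
Coated: R = R_cond + R_conv = 1171 K/W; Q = 133.1/1171 = 0.114 W.

increases: 0.0253 → 0.114 W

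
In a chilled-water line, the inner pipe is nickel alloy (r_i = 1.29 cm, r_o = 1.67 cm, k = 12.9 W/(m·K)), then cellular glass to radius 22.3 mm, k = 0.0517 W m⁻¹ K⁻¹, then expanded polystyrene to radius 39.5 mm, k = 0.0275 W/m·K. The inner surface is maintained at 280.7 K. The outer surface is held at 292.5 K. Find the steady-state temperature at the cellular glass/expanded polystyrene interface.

T = 283.2 K

Series thermal resistances, inner to outer:
  R'_nickel alloy = ln(0.0167/0.0129)/(2πk) = 0.2582/(2π·12.9) = 0.003185 m·K/W
  R'_cellular glass = ln(0.0223/0.0167)/(2πk) = 0.2892/(2π·0.0517) = 0.8902 m·K/W
  R'_expanded polystyrene = ln(0.0395/0.0223)/(2πk) = 0.5717/(2π·0.0275) = 3.309 m·K/W
ΣR = 0.003185 + 0.8902 + 3.309 = 4.202 m·K/W
Q' = ΔT/ΣR = (280.7 K − 292.5 K)/4.202 = -2.808 W/m
From the inner boundary to the cellular glass/expanded polystyrene interface, ΣR_partial = 0.8934 m·K/W.
T_interface = T_in − Q'·ΣR_partial = 280.7 K − (-2.808)(0.8934) = 283.2 K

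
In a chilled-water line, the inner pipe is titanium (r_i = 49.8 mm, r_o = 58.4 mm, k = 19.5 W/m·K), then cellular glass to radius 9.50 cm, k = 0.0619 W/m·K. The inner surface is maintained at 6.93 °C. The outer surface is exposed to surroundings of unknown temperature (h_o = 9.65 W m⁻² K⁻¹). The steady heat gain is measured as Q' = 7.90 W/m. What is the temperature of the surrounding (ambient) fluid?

Series resistances:
  R'_titanium = ln(0.0584/0.0498)/(2πk) = 0.1593/(2π·19.5) = 0.001300 m·K/W
  R'_cellular glass = ln(0.0950/0.0584)/(2πk) = 0.4866/(2π·0.0619) = 1.251 m·K/W
  R'_conv,out = 1/(2πr h) = 1/(2π·0.0950·9.65) = 0.1736 m·K/W
ΣR = 1.426 m·K/W
ΔT = Q'·ΣR = 7.90 × 1.426 = 11.27 K
Heat flows inward, so T_out = T_in + ΔT = 6.93 + 11.27 = 18.2 °C

T_out = 18.2 °C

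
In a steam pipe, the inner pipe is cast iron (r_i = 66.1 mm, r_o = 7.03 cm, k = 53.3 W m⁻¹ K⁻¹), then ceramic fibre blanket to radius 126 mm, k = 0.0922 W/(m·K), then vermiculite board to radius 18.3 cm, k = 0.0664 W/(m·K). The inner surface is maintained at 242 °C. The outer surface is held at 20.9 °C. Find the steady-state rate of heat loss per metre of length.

Resistance network (inner→outer):
  R'_cast iron = ln(0.0703/0.0661)/(2πk) = 0.06160/(2π·53.3) = 1.839×10^-4 m·K/W
  R'_ceramic fibre blanket = ln(0.126/0.0703)/(2πk) = 0.5835/(2π·0.0922) = 1.007 m·K/W
  R'_vermiculite board = ln(0.183/0.126)/(2πk) = 0.3732/(2π·0.0664) = 0.8945 m·K/W
ΣR = 1.839×10^-4 + 1.007 + 0.8945 = 1.902 m·K/W
Q' = ΔT/ΣR = (242 °C − 20.9 °C)/1.902 = 116 W/m

Q' = 116 W/m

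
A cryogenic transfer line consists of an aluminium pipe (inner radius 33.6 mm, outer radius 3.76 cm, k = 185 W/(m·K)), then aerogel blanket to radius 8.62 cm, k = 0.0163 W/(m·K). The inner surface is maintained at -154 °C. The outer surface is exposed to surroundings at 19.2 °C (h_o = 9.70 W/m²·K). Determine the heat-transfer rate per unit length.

Resistance network (inner→outer):
  R'_aluminium = ln(0.0376/0.0336)/(2πk) = 0.1125/(2π·185) = 9.676×10^-5 m·K/W
  R'_aerogel blanket = ln(0.0862/0.0376)/(2πk) = 0.8297/(2π·0.0163) = 8.101 m·K/W
  R'_conv,out = 1/(2πr h) = 1/(2π·0.0862·9.70) = 0.1903 m·K/W
ΣR = 9.676×10^-5 + 8.101 + 0.1903 = 8.291 m·K/W
Q' = ΔT/ΣR = (-154 °C − 19.2 °C)/8.291 = -20.9 W/m
(Negative Q' ⇒ heat flows inward; heat gain = 20.9 W/m.)

Q' = 20.9 W/m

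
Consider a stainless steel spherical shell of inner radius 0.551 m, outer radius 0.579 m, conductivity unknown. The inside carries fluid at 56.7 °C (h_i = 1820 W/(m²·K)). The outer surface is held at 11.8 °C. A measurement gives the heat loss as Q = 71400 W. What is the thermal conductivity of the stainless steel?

ΣR = ΔT/Q = |56.7 − 11.8|/71400 = 6.289×10^-4 K/W
Known resistances:
  R_conv,in = 1/(4πr²h) = 1/(4π·0.551²·1820) = 1.440×10^-4 K/W
R_stainless steel = ΣR − ΣR_known = 6.289×10^-4 − 1.440×10^-4 = 4.849×10^-4 K/W
(1/r₁−1/r₂)/(4πk) = 4.849×10^-4 ⇒ k = 0.08777/(4π·4.849×10^-4) = 14.4 W/m·K

k = 14.4 W/m·K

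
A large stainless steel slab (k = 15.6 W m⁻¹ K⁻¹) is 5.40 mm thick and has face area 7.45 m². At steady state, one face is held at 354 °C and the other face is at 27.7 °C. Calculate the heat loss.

Q = 7.02×10^6 W

Q = kA·ΔT/L = 15.6 × 7.45 × |354 °C − 27.7 °C| / 0.00540 = 7.02×10^6 W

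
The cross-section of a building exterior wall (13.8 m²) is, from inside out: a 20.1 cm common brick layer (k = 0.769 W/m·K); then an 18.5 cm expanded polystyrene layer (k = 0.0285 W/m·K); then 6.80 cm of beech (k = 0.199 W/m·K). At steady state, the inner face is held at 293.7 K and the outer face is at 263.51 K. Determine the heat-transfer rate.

Treat each layer as a resistance in series:
  R_common brick = L/(kA) = 0.201/(0.769·13.8) = 0.01894 K/W
  R_expanded polystyrene = L/(kA) = 0.185/(0.0285·13.8) = 0.4704 K/W
  R_beech = L/(kA) = 0.0680/(0.199·13.8) = 0.02476 K/W
ΣR = 0.01894 + 0.4704 + 0.02476 = 0.5141 K/W
Q = ΔT/ΣR = (293.7 K − 263.51 K)/0.5141 = 58.7 W

Q = 58.7 W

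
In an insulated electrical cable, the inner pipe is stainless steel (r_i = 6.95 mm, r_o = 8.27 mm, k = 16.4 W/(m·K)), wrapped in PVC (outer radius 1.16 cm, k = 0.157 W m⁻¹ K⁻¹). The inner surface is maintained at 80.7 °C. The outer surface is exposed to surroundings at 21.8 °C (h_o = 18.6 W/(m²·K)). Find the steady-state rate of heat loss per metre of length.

Series thermal resistances, inner to outer:
  R'_stainless steel = ln(0.00827/0.00695)/(2πk) = 0.1739/(2π·16.4) = 0.001688 m·K/W
  R'_PVC = ln(0.0116/0.00827)/(2πk) = 0.3384/(2π·0.157) = 0.3430 m·K/W
  R'_conv,out = 1/(2πr h) = 1/(2π·0.0116·18.6) = 0.7376 m·K/W
ΣR = 0.001688 + 0.3430 + 0.7376 = 1.082 m·K/W
Q' = ΔT/ΣR = (80.7 °C − 21.8 °C)/1.082 = 54.4 W/m

Q' = 54.4 W/m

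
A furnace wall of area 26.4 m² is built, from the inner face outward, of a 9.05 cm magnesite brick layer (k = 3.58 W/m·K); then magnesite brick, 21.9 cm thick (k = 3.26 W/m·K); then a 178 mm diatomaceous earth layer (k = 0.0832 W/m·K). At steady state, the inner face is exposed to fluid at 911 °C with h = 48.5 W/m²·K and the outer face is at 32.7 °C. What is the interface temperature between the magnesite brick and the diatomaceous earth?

T = 867 °C

Treat each layer as a resistance in series:
  R_conv,in = 1/(hA) = 1/(48.5·26.4) = 7.810×10^-4 K/W
  R_magnesite brick = L/(kA) = 0.0905/(3.58·26.4) = 9.576×10^-4 K/W
  R_magnesite brick = L/(kA) = 0.219/(3.26·26.4) = 0.002545 K/W
  R_diatomaceous earth = L/(kA) = 0.178/(0.0832·26.4) = 0.08104 K/W
ΣR = 7.810×10^-4 + 9.576×10^-4 + 0.002545 + 0.08104 = 0.08532 K/W
Q = ΔT/ΣR = (911 °C − 32.7 °C)/0.08532 = 10290 W
From the inner boundary to the magnesite brick/diatomaceous earth interface, ΣR_partial = 0.004284 K/W.
T_interface = T_in − Q·ΣR_partial = 911 °C − (10290)(0.004284) = 867 °C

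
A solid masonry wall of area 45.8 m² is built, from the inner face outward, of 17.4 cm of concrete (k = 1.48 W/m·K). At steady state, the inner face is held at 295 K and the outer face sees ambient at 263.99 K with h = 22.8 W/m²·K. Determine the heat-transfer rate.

Series thermal resistances, inner to outer:
  R_concrete = L/(kA) = 0.174/(1.48·45.8) = 0.002567 K/W
  R_conv,out = 1/(hA) = 1/(22.8·45.8) = 9.576×10^-4 K/W
ΣR = 0.002567 + 9.576×10^-4 = 0.003525 K/W
Q = ΔT/ΣR = (295 K − 263.99 K)/0.003525 = 8800 W

Q = 8800 W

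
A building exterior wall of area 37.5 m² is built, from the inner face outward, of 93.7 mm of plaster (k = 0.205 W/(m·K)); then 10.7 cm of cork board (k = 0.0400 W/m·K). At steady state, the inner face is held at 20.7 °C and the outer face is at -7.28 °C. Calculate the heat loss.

Treat each layer as a resistance in series:
  R_plaster = L/(kA) = 0.0937/(0.205·37.5) = 0.01219 K/W
  R_cork board = L/(kA) = 0.107/(0.0400·37.5) = 0.07133 K/W
ΣR = 0.01219 + 0.07133 = 0.08352 K/W
Q = ΔT/ΣR = (20.7 °C − -7.28 °C)/0.08352 = 335 W

Q = 335 W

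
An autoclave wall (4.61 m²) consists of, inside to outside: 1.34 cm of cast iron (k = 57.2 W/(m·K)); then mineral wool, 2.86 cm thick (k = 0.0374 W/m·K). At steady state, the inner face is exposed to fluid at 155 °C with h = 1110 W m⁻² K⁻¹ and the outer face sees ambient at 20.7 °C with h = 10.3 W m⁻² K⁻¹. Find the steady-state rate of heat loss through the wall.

Q = 717 W

Series thermal resistances, inner to outer:
  R_conv,in = 1/(hA) = 1/(1110·4.61) = 1.954×10^-4 K/W
  R_cast iron = L/(kA) = 0.0134/(57.2·4.61) = 5.082×10^-5 K/W
  R_mineral wool = L/(kA) = 0.0286/(0.0374·4.61) = 0.1659 K/W
  R_conv,out = 1/(hA) = 1/(10.3·4.61) = 0.02106 K/W
ΣR = 1.954×10^-4 + 5.082×10^-5 + 0.1659 + 0.02106 = 0.1872 K/W
Q = ΔT/ΣR = (155 °C − 20.7 °C)/0.1872 = 717 W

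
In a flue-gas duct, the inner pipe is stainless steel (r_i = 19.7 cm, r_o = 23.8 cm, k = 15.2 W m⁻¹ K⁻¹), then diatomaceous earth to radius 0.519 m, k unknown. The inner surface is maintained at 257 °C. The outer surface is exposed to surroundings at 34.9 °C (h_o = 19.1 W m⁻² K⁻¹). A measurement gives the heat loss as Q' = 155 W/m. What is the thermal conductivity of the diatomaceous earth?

ΣR = ΔT/Q' = |257 − 34.9|/155 = 1.433 m·K/W
Known resistances:
  R'_stainless steel = ln(0.238/0.197)/(2πk) = 0.1891/(2π·15.2) = 0.001980 m·K/W
  R'_conv,out = 1/(2πr h) = 1/(2π·0.519·19.1) = 0.01606 m·K/W
R_diatomaceous earth = ΣR − ΣR_known = 1.433 − 0.01804 = 1.415 m·K/W
ln(r₂/r₁)/(2πk) = 1.415 ⇒ k = 0.7796/(2π·1.415) = 0.0877 W/m·K

k = 0.0877 W/m·K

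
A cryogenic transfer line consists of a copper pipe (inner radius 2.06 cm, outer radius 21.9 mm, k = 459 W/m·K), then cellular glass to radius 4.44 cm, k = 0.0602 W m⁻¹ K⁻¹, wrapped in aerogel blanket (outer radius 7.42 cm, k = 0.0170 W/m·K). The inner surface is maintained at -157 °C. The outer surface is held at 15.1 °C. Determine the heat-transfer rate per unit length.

Q' = 25.8 W/m

Treat each layer as a resistance in series:
  R'_copper = ln(0.0219/0.0206)/(2πk) = 0.06120/(2π·459) = 2.122×10^-5 m·K/W
  R'_cellular glass = ln(0.0444/0.0219)/(2πk) = 0.7068/(2π·0.0602) = 1.868 m·K/W
  R'_aerogel blanket = ln(0.0742/0.0444)/(2πk) = 0.5135/(2π·0.0170) = 4.808 m·K/W
ΣR = 2.122×10^-5 + 1.868 + 4.808 = 6.676 m·K/W
Q' = ΔT/ΣR = (-157 °C − 15.1 °C)/6.676 = -25.8 W/m
(Negative Q' ⇒ heat flows inward; heat gain = 25.8 W/m.)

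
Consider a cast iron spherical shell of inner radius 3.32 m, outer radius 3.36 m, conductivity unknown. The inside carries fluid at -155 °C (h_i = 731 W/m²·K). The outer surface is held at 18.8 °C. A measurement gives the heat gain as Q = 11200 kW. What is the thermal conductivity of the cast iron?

ΣR = ΔT/Q = |-155 − 18.8|/1.12×10^7 = 1.552×10^-5 K/W
Known resistances:
  R_conv,in = 1/(4πr²h) = 1/(4π·3.32²·731) = 9.876×10^-6 K/W
R_cast iron = ΣR − ΣR_known = 1.552×10^-5 − 9.876×10^-6 = 5.644×10^-6 K/W
(1/r₁−1/r₂)/(4πk) = 5.644×10^-6 ⇒ k = 0.003586/(4π·5.644×10^-6) = 50.6 W/m·K

k = 50.6 W/m·K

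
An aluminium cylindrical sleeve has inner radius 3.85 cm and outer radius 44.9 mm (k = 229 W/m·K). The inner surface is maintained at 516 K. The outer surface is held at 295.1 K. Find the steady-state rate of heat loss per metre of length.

Q' = 2070 kW/m

Q' = 2πk·ΔT/ln(r₂/r₁) = 2π × 229 × 220.9 / ln(0.0449/0.0385) = 2.07×10^6 W/m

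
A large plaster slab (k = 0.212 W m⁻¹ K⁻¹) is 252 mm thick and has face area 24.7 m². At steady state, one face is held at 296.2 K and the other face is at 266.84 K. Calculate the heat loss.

Q = kA·ΔT/L = 0.212 × 24.7 × |296.2 K − 266.84 K| / 0.252 = 610 W

Q = 610 W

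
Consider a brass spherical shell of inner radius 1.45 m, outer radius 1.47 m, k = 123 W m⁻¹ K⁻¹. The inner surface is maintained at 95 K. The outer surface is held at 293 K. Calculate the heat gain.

Q = 4πk·ΔT/(1/r₁ − 1/r₂) = 4π × 123 × 198 / (1/1.45 − 1/1.47) = 3.26×10^7 W

Q = 32600 kW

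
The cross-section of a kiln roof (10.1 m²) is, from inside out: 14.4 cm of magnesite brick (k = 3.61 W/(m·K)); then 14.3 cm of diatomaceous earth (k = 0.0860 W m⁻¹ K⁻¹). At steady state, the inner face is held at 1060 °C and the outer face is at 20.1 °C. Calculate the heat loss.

Q = 6170 W

Resistance network (inner→outer):
  R_magnesite brick = L/(kA) = 0.144/(3.61·10.1) = 0.003949 K/W
  R_diatomaceous earth = L/(kA) = 0.143/(0.0860·10.1) = 0.1646 K/W
ΣR = 0.003949 + 0.1646 = 0.1685 K/W
Q = ΔT/ΣR = (1060 °C − 20.1 °C)/0.1685 = 6170 W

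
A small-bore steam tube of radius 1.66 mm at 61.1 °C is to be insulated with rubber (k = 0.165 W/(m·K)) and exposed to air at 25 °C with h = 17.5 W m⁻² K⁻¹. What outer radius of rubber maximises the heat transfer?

r_cr = 0.943 cm

For a cylinder, r_cr = k_ins/h = 0.165/17.5 = 0.00943 m = 0.943 cm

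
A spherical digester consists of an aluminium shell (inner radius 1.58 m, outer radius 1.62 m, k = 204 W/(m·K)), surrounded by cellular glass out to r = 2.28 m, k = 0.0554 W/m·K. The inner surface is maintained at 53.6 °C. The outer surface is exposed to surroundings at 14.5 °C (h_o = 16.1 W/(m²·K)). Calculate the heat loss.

Series thermal resistances, inner to outer:
  R_aluminium = (1/1.58 − 1/1.62)/(4πk) = 0.01563/(4π·204) = 6.096×10^-6 K/W
  R_cellular glass = (1/1.62 − 1/2.28)/(4πk) = 0.1787/(4π·0.0554) = 0.2567 K/W
  R_conv,out = 1/(4πr²h) = 1/(4π·2.28²·16.1) = 9.508×10^-4 K/W
ΣR = 6.096×10^-6 + 0.2567 + 9.508×10^-4 = 0.2577 K/W
Q = ΔT/ΣR = (53.6 °C − 14.5 °C)/0.2577 = 152 W

Q = 152 W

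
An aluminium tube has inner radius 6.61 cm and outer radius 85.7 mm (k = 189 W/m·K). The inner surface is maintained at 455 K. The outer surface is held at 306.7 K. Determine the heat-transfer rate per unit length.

Q' = 678 kW/m

Q' = 2πk·ΔT/ln(r₂/r₁) = 2π × 189 × 148.3 / ln(0.0857/0.0661) = 6.78×10^5 W/m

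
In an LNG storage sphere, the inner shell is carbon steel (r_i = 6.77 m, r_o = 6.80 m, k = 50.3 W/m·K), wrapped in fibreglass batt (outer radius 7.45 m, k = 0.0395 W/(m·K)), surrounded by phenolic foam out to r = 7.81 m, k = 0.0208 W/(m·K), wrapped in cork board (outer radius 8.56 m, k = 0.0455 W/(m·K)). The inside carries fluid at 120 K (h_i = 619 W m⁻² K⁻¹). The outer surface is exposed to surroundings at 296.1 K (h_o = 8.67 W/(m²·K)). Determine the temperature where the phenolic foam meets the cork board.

Series thermal resistances, inner to outer:
  R_conv,in = 1/(4πr²h) = 1/(4π·6.77²·619) = 2.805×10^-6 K/W
  R_carbon steel = (1/6.77 − 1/6.80)/(4πk) = 6.517×10^-4/(4π·50.3) = 1.031×10^-6 K/W
  R_fibreglass batt = (1/6.80 − 1/7.45)/(4πk) = 0.01283/(4π·0.0395) = 0.02585 K/W
  R_phenolic foam = (1/7.45 − 1/7.81)/(4πk) = 0.006187/(4π·0.0208) = 0.02367 K/W
  R_cork board = (1/7.81 − 1/8.56)/(4πk) = 0.01122/(4π·0.0455) = 0.01962 K/W
  R_conv,out = 1/(4πr²h) = 1/(4π·8.56²·8.67) = 1.253×10^-4 K/W
ΣR = 2.805×10^-6 + 1.031×10^-6 + 0.02585 + 0.02367 + 0.01962 + 1.253×10^-4 = 0.06927 K/W
Q = ΔT/ΣR = (120 K − 296.1 K)/0.06927 = -2542 W
From the inner boundary to the phenolic foam/cork board interface, ΣR_partial = 0.04952 K/W.
T_interface = T_in − Q·ΣR_partial = 120 K − (-2542)(0.04952) = 245.9 K

T = 245.9 K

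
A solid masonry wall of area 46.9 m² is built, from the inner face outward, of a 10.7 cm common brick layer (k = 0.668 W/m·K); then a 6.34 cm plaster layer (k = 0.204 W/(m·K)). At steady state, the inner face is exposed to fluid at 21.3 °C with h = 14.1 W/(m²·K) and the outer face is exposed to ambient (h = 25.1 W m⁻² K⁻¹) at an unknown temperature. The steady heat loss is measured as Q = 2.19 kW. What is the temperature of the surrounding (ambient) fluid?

Sum the resistances:
  R_conv,in = 1/(hA) = 1/(14.1·46.9) = 0.001512 K/W
  R_common brick = L/(kA) = 0.107/(0.668·46.9) = 0.003415 K/W
  R_plaster = L/(kA) = 0.0634/(0.204·46.9) = 0.006627 K/W
  R_conv,out = 1/(hA) = 1/(25.1·46.9) = 8.495×10^-4 K/W
ΣR = 0.01240 K/W
ΔT = Q·ΣR = 2190 × 0.01240 = 27.16 K
Heat flows outward, so T_out = T_in − ΔT = 21.3 − 27.16 = -5.86 °C

T_out = -5.86 °C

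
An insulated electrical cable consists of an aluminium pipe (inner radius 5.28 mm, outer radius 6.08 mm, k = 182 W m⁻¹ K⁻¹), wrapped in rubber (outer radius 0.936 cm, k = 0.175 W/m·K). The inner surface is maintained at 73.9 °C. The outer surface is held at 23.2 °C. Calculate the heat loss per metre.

Q' = 129 W/m

Treat each layer as a resistance in series:
  R'_aluminium = ln(0.00608/0.00528)/(2πk) = 0.1411/(2π·182) = 1.234×10^-4 m·K/W
  R'_rubber = ln(0.00936/0.00608)/(2πk) = 0.4314/(2π·0.175) = 0.3924 m·K/W
ΣR = 1.234×10^-4 + 0.3924 = 0.3925 m·K/W
Q' = ΔT/ΣR = (73.9 °C − 23.2 °C)/0.3925 = 129 W/m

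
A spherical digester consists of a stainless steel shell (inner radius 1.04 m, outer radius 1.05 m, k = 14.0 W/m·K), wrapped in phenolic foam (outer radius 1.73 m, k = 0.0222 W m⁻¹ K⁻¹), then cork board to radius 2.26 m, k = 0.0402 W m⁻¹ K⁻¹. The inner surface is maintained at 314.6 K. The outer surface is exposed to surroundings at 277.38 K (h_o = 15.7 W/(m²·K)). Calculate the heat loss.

Q = 23.1 W

Series thermal resistances, inner to outer:
  R_stainless steel = (1/1.04 − 1/1.05)/(4πk) = 0.009158/(4π·14.0) = 5.205×10^-5 K/W
  R_phenolic foam = (1/1.05 − 1/1.73)/(4πk) = 0.3743/(4π·0.0222) = 1.342 K/W
  R_cork board = (1/1.73 − 1/2.26)/(4πk) = 0.1356/(4π·0.0402) = 0.2683 K/W
  R_conv,out = 1/(4πr²h) = 1/(4π·2.26²·15.7) = 9.924×10^-4 K/W
ΣR = 5.205×10^-5 + 1.342 + 0.2683 + 9.924×10^-4 = 1.611 K/W
Q = ΔT/ΣR = (314.6 K − 277.38 K)/1.611 = 23.1 W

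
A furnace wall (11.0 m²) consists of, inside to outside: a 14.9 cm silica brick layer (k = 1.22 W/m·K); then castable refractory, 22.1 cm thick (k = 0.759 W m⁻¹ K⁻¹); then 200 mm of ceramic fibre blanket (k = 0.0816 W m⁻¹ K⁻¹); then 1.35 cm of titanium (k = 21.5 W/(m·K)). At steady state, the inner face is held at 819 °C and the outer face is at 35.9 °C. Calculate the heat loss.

Resistance network (inner→outer):
  R_silica brick = L/(kA) = 0.149/(1.22·11.0) = 0.01110 K/W
  R_castable refractory = L/(kA) = 0.221/(0.759·11.0) = 0.02647 K/W
  R_ceramic fibre blanket = L/(kA) = 0.200/(0.0816·11.0) = 0.2228 K/W
  R_titanium = L/(kA) = 0.0135/(21.5·11.0) = 5.708×10^-5 K/W
ΣR = 0.01110 + 0.02647 + 0.2228 + 5.708×10^-5 = 0.2604 K/W
Q = ΔT/ΣR = (819 °C − 35.9 °C)/0.2604 = 3010 W

Q = 3.01 kW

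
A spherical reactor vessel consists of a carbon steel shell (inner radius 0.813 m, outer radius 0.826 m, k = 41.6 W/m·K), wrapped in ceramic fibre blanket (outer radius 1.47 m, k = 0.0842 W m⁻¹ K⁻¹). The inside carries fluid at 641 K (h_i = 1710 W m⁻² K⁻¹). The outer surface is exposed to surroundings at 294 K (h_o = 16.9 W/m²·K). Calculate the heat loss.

Q = 689 W

Treat each layer as a resistance in series:
  R_conv,in = 1/(4πr²h) = 1/(4π·0.813²·1710) = 7.041×10^-5 K/W
  R_carbon steel = (1/0.813 − 1/0.826)/(4πk) = 0.01936/(4π·41.6) = 3.703×10^-5 K/W
  R_ceramic fibre blanket = (1/0.826 − 1/1.47)/(4πk) = 0.5304/(4π·0.0842) = 0.5013 K/W
  R_conv,out = 1/(4πr²h) = 1/(4π·1.47²·16.9) = 0.002179 K/W
ΣR = 7.041×10^-5 + 3.703×10^-5 + 0.5013 + 0.002179 = 0.5036 K/W
Q = ΔT/ΣR = (641 K − 294 K)/0.5036 = 689 W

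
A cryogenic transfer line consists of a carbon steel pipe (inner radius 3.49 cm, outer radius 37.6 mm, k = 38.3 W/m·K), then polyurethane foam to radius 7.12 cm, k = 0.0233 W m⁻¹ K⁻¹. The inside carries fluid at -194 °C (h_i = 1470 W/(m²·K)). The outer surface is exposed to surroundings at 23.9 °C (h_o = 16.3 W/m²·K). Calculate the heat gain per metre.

Q' = 48.4 W/m

Treat each layer as a resistance in series:
  R'_conv,in = 1/(2πr h) = 1/(2π·0.0349·1470) = 0.003102 m·K/W
  R'_carbon steel = ln(0.0376/0.0349)/(2πk) = 0.07452/(2π·38.3) = 3.097×10^-4 m·K/W
  R'_polyurethane foam = ln(0.0712/0.0376)/(2πk) = 0.6385/(2π·0.0233) = 4.361 m·K/W
  R'_conv,out = 1/(2πr h) = 1/(2π·0.0712·16.3) = 0.1371 m·K/W
ΣR = 0.003102 + 3.097×10^-4 + 4.361 + 0.1371 = 4.502 m·K/W
Q' = ΔT/ΣR = (-194 °C − 23.9 °C)/4.502 = -48.4 W/m
(Negative Q' ⇒ heat flows inward; heat gain = 48.4 W/m.)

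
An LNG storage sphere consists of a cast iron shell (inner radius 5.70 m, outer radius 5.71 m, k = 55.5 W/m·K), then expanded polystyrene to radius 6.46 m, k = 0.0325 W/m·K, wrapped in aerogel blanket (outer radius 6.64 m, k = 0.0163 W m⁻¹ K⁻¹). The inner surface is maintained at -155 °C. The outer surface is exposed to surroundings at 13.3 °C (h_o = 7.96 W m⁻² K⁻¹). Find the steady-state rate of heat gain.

Q = 2.39 kW

Series thermal resistances, inner to outer:
  R_cast iron = (1/5.70 − 1/5.71)/(4πk) = 3.072×10^-4/(4π·55.5) = 4.405×10^-7 K/W
  R_expanded polystyrene = (1/5.71 − 1/6.46)/(4πk) = 0.02033/(4π·0.0325) = 0.04979 K/W
  R_aerogel blanket = (1/6.46 − 1/6.64)/(4πk) = 0.004196/(4π·0.0163) = 0.02049 K/W
  R_conv,out = 1/(4πr²h) = 1/(4π·6.64²·7.96) = 2.267×10^-4 K/W
ΣR = 4.405×10^-7 + 0.04979 + 0.02049 + 2.267×10^-4 = 0.07051 K/W
Q = ΔT/ΣR = (-155 °C − 13.3 °C)/0.07051 = -2390 W
(Negative Q ⇒ heat flows inward; heat gain = 2390 W.)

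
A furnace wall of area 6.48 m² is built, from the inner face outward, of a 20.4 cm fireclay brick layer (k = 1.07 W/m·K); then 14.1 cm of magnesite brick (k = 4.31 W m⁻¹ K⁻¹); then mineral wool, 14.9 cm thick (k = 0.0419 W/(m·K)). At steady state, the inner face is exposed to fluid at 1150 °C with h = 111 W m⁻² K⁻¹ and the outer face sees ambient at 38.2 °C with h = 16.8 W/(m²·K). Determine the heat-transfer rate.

Resistance network (inner→outer):
  R_conv,in = 1/(hA) = 1/(111·6.48) = 0.001390 K/W
  R_fireclay brick = L/(kA) = 0.204/(1.07·6.48) = 0.02942 K/W
  R_magnesite brick = L/(kA) = 0.141/(4.31·6.48) = 0.005049 K/W
  R_mineral wool = L/(kA) = 0.149/(0.0419·6.48) = 0.5488 K/W
  R_conv,out = 1/(hA) = 1/(16.8·6.48) = 0.009186 K/W
ΣR = 0.001390 + 0.02942 + 0.005049 + 0.5488 + 0.009186 = 0.5938 K/W
Q = ΔT/ΣR = (1150 °C − 38.2 °C)/0.5938 = 1870 W

Q = 1870 W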